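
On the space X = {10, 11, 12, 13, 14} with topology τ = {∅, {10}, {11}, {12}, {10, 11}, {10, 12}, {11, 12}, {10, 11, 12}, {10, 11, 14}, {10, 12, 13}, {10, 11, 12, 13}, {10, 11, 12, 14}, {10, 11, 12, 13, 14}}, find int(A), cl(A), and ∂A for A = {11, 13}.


int(A) = {11}, cl(A) = {11, 13, 14}, ∂A = {13, 14}.

Closed sets in (X, τ) are complements of opens:
  closed(X, τ) = {∅, {13}, {14}, {11, 14}, {12, 13}, {13, 14}, {10, 13, 14}, {11, 13, 14}, {12, 13, 14}, {10, 11, 13, 14}, {10, 12, 13, 14}, {11, 12, 13, 14}, {10, 11, 12, 13, 14}}.
int(A) = ⋃ {U ∈ τ : U ⊆ A}. Opens contained in A: ∅, {11}.
Taking the union of these: int(A) = {11}.
cl(A) = ⋂ {C closed : A ⊆ C}. Closed sets containing A: {11, 13, 14}, {10, 11, 13, 14}, {11, 12, 13, 14}, {10, 11, 12, 13, 14}.
Intersecting these: cl(A) = {11, 13, 14}.
∂A = cl(A) ∖ int(A) = {11, 13, 14} ∖ {11} = {13, 14}.


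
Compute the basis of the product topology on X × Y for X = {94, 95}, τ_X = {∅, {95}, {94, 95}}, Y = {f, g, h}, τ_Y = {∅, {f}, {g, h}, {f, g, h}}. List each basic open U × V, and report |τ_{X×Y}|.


Basis B = {∅ × ∅, {95} × {f}, {94, 95} × {f}, {95} × {g, h}, {95} × {f, g, h}, {94, 95} × {g, h}, {94, 95} × {f, g, h}}; |τ_{X×Y}| = 9.

Enumerate products U × V with U ∈ τ_X, V ∈ τ_Y (deduplicated):
  ∅ × ∅ = {} (∅)
  {95} × {f} = {(95,f)}
  {94, 95} × {f} = {(94,f), (95,f)}
  {95} × {g, h} = {(95,g), (95,h)}
  {95} × {f, g, h} = {(95,f), (95,g), (95,h)}
  {94, 95} × {g, h} = {(94,g), (94,h), (95,g), (95,h)}
  {94, 95} × {f, g, h} = {(94,f), (94,g), (94,h), (95,f), (95,g), (95,h)}
These 7 distinct sets form the basis B.
Close under arbitrary unions to get τ_{X×Y}; counting gives |τ_{X×Y}| = 9.


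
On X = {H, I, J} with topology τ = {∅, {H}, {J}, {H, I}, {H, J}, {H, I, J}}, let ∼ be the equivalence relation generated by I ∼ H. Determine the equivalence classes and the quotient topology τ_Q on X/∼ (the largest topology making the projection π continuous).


X/∼ = {[H=I], [J]}; |τ_Q| = 4.

Equivalence classes: [H=I], [J].
Quotient map π: X → X/∼ sends H ↦ [H=I], I ↦ [H=I], J ↦ [J].
For each subset V ⊆ X/∼, compute π^{-1}(V) ⊆ X and check whether π^{-1}(V) ∈ τ. V is open in τ_Q iff π^{-1}(V) ∈ τ.
  V = {}: π^{-1}(V) = ∅ ∈ τ ✓.
  V = {[H=I]}: π^{-1}(V) = {H, I} ∈ τ ✓.
  V = {[J]}: π^{-1}(V) = {J} ∈ τ ✓.
  V = {[H=I], [J]}: π^{-1}(V) = {H, I, J} ∈ τ ✓.
Open sets in the quotient: τ_Q = {{}, {[H=I]}, {[J]}, {[H=I], [J]}} (4 elements).


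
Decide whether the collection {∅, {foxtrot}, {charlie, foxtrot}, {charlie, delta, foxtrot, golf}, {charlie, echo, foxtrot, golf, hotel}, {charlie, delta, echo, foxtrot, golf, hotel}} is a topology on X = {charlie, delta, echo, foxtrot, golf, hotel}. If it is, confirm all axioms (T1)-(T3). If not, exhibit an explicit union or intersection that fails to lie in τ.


τ is NOT a topology on X.

Axiom (T1): ∅ ∈ τ? Yes; X ∈ τ? Yes.
Axiom (T2/T3): check pairwise unions and intersections of members of τ.
Counterexample for (T3): {charlie, delta, foxtrot, golf} ∩ {charlie, echo, foxtrot, golf, hotel} = {charlie, foxtrot, golf} ∉ τ. Therefore τ is NOT a topology.


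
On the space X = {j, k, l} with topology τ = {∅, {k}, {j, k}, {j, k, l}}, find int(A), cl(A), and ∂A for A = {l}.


int(A) = ∅, cl(A) = {l}, ∂A = {l}.

Closed sets in (X, τ) are complements of opens:
  closed(X, τ) = {∅, {l}, {j, l}, {j, k, l}}.
int(A) = ⋃ {U ∈ τ : U ⊆ A}. Opens contained in A: ∅.
Taking the union of these: int(A) = ∅.
cl(A) = ⋂ {C closed : A ⊆ C}. Closed sets containing A: {l}, {j, l}, {j, k, l}.
Intersecting these: cl(A) = {l}.
∂A = cl(A) ∖ int(A) = {l} ∖ ∅ = {l}.


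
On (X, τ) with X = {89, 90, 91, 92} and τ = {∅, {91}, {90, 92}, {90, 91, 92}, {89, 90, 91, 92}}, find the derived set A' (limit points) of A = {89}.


A' = ∅

For each x ∈ X, list the open sets U ∈ τ with x ∈ U, then check whether U ∩ (A ∖ {x}) ≠ ∅ for every such U.
  x = 89: open {89, 90, 91, 92} ∋ x has {89, 90, 91, 92} ∩ (A ∖ {89}) = ∅, so x is NOT a limit point.
  x = 90: open {90, 92} ∋ x has {90, 92} ∩ (A ∖ {90}) = ∅, so x is NOT a limit point.
  x = 91: open {91} ∋ x has {91} ∩ (A ∖ {91}) = ∅, so x is NOT a limit point.
  x = 92: open {90, 92} ∋ x has {90, 92} ∩ (A ∖ {92}) = ∅, so x is NOT a limit point.
Collecting: A' = ∅.


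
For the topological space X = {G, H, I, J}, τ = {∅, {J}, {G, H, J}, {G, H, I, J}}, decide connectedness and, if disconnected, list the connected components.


(X, τ) is connected.

Find clopen sets (U ∈ τ with X ∖ U ∈ τ):
  U = ∅, X ∖ U = {G, H, I, J} — both open, so U is clopen.
  U = {G, H, I, J}, X ∖ U = ∅ — both open, so U is clopen.
Only trivial clopens (∅ and X) exist, so (X, τ) is connected.
Compute connected components by grouping points that agree on all clopens:
  component: {G, H, I, J}


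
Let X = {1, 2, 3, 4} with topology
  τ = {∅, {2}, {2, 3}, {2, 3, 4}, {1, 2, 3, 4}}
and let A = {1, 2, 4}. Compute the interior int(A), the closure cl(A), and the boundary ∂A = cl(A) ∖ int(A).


int(A) = {2}, cl(A) = {1, 2, 3, 4}, ∂A = {1, 3, 4}.

Closed sets in (X, τ) are complements of opens:
  closed(X, τ) = {∅, {1}, {1, 4}, {1, 3, 4}, {1, 2, 3, 4}}.
int(A) = ⋃ {U ∈ τ : U ⊆ A}. Opens contained in A: ∅, {2}.
Taking the union of these: int(A) = {2}.
cl(A) = ⋂ {C closed : A ⊆ C}. Closed sets containing A: {1, 2, 3, 4}.
Intersecting these: cl(A) = {1, 2, 3, 4}.
∂A = cl(A) ∖ int(A) = {1, 2, 3, 4} ∖ {2} = {1, 3, 4}.


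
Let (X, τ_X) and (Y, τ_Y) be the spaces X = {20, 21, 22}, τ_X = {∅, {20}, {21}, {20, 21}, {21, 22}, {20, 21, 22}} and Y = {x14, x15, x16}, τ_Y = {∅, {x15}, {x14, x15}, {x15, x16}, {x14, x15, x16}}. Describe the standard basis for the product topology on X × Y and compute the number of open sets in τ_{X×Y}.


Basis B = {∅ × ∅, {20} × {x15}, {21} × {x15}, {20} × {x14, x15}, {20} × {x15, x16}, {20, 21} × {x15}, {21} × {x14, x15}, {21} × {x15, x16}, {21, 22} × {x15}, {20} × {x14, x15, x16}, {20, 21, 22} × {x15}, {21} × {x14, x15, x16}, {20, 21} × {x14, x15}, {20, 21} × {x15, x16}, {21, 22} × {x14, x15}, {21, 22} × {x15, x16}, {20, 21} × {x14, x15, x16}, {20, 21, 22} × {x14, x15}, {20, 21, 22} × {x15, x16}, {21, 22} × {x14, x15, x16}, {20, 21, 22} × {x14, x15, x16}}; |τ_{X×Y}| = 70.

Enumerate products U × V with U ∈ τ_X, V ∈ τ_Y (deduplicated):
  ∅ × ∅ = {} (∅)
  {20} × {x15} = {(20,x15)}
  {21} × {x15} = {(21,x15)}
  {20} × {x14, x15} = {(20,x14), (20,x15)}
  {20} × {x15, x16} = {(20,x15), (20,x16)}
  {20, 21} × {x15} = {(20,x15), (21,x15)}
  {21} × {x14, x15} = {(21,x14), (21,x15)}
  {21} × {x15, x16} = {(21,x15), (21,x16)}
  {21, 22} × {x15} = {(21,x15), (22,x15)}
  {20} × {x14, x15, x16} = {(20,x14), (20,x15), (20,x16)}
  {20, 21, 22} × {x15} = {(20,x15), (21,x15), (22,x15)}
  {21} × {x14, x15, x16} = {(21,x14), (21,x15), (21,x16)}
  {20, 21} × {x14, x15} = {(20,x14), (20,x15), (21,x14), (21,x15)}
  {20, 21} × {x15, x16} = {(20,x15), (20,x16), (21,x15), (21,x16)}
  {21, 22} × {x14, x15} = {(21,x14), (21,x15), (22,x14), (22,x15)}
  {21, 22} × {x15, x16} = {(21,x15), (21,x16), (22,x15), (22,x16)}
  {20, 21} × {x14, x15, x16} = {(20,x14), (20,x15), (20,x16), (21,x14), (21,x15), (21,x16)}
  {20, 21, 22} × {x14, x15} = {(20,x14), (20,x15), (21,x14), (21,x15), (22,x14), (22,x15)}
  {20, 21, 22} × {x15, x16} = {(20,x15), (20,x16), (21,x15), (21,x16), (22,x15), (22,x16)}
  {21, 22} × {x14, x15, x16} = {(21,x14), (21,x15), (21,x16), (22,x14), (22,x15), (22,x16)}
  {20, 21, 22} × {x14, x15, x16} = {(20,x14), (20,x15), (20,x16), (21,x14), (21,x15), (21,x16), (22,x14), (22,x15), (22,x16)}
These 21 distinct sets form the basis B.
Close under arbitrary unions to get τ_{X×Y}; counting gives |τ_{X×Y}| = 70.


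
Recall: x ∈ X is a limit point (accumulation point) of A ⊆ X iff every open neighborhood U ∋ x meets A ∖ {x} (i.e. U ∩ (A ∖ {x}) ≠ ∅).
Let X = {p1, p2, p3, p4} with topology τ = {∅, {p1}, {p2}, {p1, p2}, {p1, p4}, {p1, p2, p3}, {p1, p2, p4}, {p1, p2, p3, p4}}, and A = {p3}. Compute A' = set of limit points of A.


A' = ∅

For each x ∈ X, list the open sets U ∈ τ with x ∈ U, then check whether U ∩ (A ∖ {x}) ≠ ∅ for every such U.
  x = p1: open {p1} ∋ x has {p1} ∩ (A ∖ {p1}) = ∅, so x is NOT a limit point.
  x = p2: open {p2} ∋ x has {p2} ∩ (A ∖ {p2}) = ∅, so x is NOT a limit point.
  x = p3: open {p1, p2, p3} ∋ x has {p1, p2, p3} ∩ (A ∖ {p3}) = ∅, so x is NOT a limit point.
  x = p4: open {p1, p4} ∋ x has {p1, p4} ∩ (A ∖ {p4}) = ∅, so x is NOT a limit point.
Collecting: A' = ∅.


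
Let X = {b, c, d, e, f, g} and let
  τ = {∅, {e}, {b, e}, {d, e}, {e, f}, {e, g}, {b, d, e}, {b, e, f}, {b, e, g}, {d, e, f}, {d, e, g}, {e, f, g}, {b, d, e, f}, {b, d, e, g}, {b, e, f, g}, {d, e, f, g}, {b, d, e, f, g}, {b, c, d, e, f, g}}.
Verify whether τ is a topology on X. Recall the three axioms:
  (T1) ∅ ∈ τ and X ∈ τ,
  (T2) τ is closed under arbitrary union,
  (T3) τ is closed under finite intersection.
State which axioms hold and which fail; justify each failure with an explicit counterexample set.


τ IS a topology on X.

Axiom (T1): ∅ ∈ τ? Yes; X ∈ τ? Yes.
Axiom (T2/T3): check pairwise unions and intersections of members of τ.
All pairwise intersections and unions checked — each lies in τ. Therefore τ satisfies (T1), (T2), (T3): it IS a topology on X.


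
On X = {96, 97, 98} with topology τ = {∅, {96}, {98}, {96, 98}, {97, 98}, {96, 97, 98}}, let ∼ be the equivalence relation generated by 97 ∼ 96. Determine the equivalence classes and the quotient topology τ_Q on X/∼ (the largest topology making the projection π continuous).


X/∼ = {[96=97], [98]}; |τ_Q| = 3.

Equivalence classes: [96=97], [98].
Quotient map π: X → X/∼ sends 96 ↦ [96=97], 97 ↦ [96=97], 98 ↦ [98].
For each subset V ⊆ X/∼, compute π^{-1}(V) ⊆ X and check whether π^{-1}(V) ∈ τ. V is open in τ_Q iff π^{-1}(V) ∈ τ.
  V = {}: π^{-1}(V) = ∅ ∈ τ ✓.
  V = {[96=97]}: π^{-1}(V) = {96, 97} ∉ τ ✗.
  V = {[98]}: π^{-1}(V) = {98} ∈ τ ✓.
  V = {[96=97], [98]}: π^{-1}(V) = {96, 97, 98} ∈ τ ✓.
Open sets in the quotient: τ_Q = {{}, {[98]}, {[96=97], [98]}} (3 elements).


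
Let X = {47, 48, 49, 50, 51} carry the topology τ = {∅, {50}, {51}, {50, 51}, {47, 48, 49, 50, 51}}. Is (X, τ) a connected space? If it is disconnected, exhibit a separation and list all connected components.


(X, τ) is connected.

Find clopen sets (U ∈ τ with X ∖ U ∈ τ):
  U = ∅, X ∖ U = {47, 48, 49, 50, 51} — both open, so U is clopen.
  U = {47, 48, 49, 50, 51}, X ∖ U = ∅ — both open, so U is clopen.
Only trivial clopens (∅ and X) exist, so (X, τ) is connected.
Compute connected components by grouping points that agree on all clopens:
  component: {47, 48, 49, 50, 51}


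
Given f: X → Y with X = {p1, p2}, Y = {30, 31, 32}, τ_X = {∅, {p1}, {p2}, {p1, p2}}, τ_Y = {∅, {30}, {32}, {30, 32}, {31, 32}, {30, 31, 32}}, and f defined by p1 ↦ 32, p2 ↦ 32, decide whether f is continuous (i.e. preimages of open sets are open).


f IS continuous.

Compute f^{-1}(U) for each U ∈ τ_Y:
  U = ∅: f^{-1}(U) = ∅ ∈ τ_X ✓.
  U = {30}: f^{-1}(U) = ∅ ∈ τ_X ✓.
  U = {32}: f^{-1}(U) = {p1, p2} ∈ τ_X ✓.
  U = {30, 32}: f^{-1}(U) = {p1, p2} ∈ τ_X ✓.
  U = {31, 32}: f^{-1}(U) = {p1, p2} ∈ τ_X ✓.
  U = {30, 31, 32}: f^{-1}(U) = {p1, p2} ∈ τ_X ✓.
Every preimage lies in τ_X, so f IS continuous.


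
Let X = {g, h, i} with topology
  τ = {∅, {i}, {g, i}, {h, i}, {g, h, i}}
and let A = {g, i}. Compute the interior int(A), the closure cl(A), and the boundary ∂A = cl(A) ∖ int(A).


int(A) = {g, i}, cl(A) = {g, h, i}, ∂A = {h}.

Closed sets in (X, τ) are complements of opens:
  closed(X, τ) = {∅, {g}, {h}, {g, h}, {g, h, i}}.
int(A) = ⋃ {U ∈ τ : U ⊆ A}. Opens contained in A: ∅, {i}, {g, i}.
Taking the union of these: int(A) = {g, i}.
cl(A) = ⋂ {C closed : A ⊆ C}. Closed sets containing A: {g, h, i}.
Intersecting these: cl(A) = {g, h, i}.
∂A = cl(A) ∖ int(A) = {g, h, i} ∖ {g, i} = {h}.


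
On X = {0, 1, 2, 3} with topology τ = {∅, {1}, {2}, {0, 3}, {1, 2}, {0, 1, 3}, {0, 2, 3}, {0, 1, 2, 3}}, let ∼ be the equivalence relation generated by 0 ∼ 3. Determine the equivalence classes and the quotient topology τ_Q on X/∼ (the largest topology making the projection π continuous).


X/∼ = {[0=3], [1], [2]}; |τ_Q| = 8.

Equivalence classes: [0=3], [1], [2].
Quotient map π: X → X/∼ sends 0 ↦ [0=3], 1 ↦ [1], 2 ↦ [2], 3 ↦ [0=3].
For each subset V ⊆ X/∼, compute π^{-1}(V) ⊆ X and check whether π^{-1}(V) ∈ τ. V is open in τ_Q iff π^{-1}(V) ∈ τ.
  V = {}: π^{-1}(V) = ∅ ∈ τ ✓.
  V = {[0=3]}: π^{-1}(V) = {0, 3} ∈ τ ✓.
  V = {[1]}: π^{-1}(V) = {1} ∈ τ ✓.
  V = {[0=3], [1]}: π^{-1}(V) = {0, 1, 3} ∈ τ ✓.
  V = {[2]}: π^{-1}(V) = {2} ∈ τ ✓.
  V = {[0=3], [2]}: π^{-1}(V) = {0, 2, 3} ∈ τ ✓.
  V = {[1], [2]}: π^{-1}(V) = {1, 2} ∈ τ ✓.
  V = {[0=3], [1], [2]}: π^{-1}(V) = {0, 1, 2, 3} ∈ τ ✓.
Open sets in the quotient: τ_Q = {{}, {[0=3]}, {[1]}, {[0=3], [1]}, {[2]}, {[0=3], [2]}, {[1], [2]}, {[0=3], [1], [2]}} (8 elements).


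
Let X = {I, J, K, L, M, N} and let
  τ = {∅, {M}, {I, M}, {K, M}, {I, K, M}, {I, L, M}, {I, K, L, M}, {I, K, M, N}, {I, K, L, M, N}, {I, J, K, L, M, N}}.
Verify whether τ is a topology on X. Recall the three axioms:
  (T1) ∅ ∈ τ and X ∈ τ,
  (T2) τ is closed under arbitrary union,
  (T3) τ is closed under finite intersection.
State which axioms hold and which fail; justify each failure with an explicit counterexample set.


τ IS a topology on X.

Axiom (T1): ∅ ∈ τ? Yes; X ∈ τ? Yes.
Axiom (T2/T3): check pairwise unions and intersections of members of τ.
All pairwise intersections and unions checked — each lies in τ. Therefore τ satisfies (T1), (T2), (T3): it IS a topology on X.


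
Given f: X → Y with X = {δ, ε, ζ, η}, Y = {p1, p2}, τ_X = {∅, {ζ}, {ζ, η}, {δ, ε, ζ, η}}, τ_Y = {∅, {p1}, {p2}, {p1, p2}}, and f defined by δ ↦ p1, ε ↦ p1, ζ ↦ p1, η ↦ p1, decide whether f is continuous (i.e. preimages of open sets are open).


f IS continuous.

Compute f^{-1}(U) for each U ∈ τ_Y:
  U = ∅: f^{-1}(U) = ∅ ∈ τ_X ✓.
  U = {p1}: f^{-1}(U) = {δ, ε, ζ, η} ∈ τ_X ✓.
  U = {p2}: f^{-1}(U) = ∅ ∈ τ_X ✓.
  U = {p1, p2}: f^{-1}(U) = {δ, ε, ζ, η} ∈ τ_X ✓.
Every preimage lies in τ_X, so f IS continuous.


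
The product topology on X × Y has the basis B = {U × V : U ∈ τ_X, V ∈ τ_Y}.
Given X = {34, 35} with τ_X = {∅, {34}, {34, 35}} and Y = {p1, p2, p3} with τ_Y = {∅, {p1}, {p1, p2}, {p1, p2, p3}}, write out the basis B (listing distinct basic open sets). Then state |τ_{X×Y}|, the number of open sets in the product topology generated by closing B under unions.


Basis B = {∅ × ∅, {34} × {p1}, {34} × {p1, p2}, {34, 35} × {p1}, {34} × {p1, p2, p3}, {34, 35} × {p1, p2}, {34, 35} × {p1, p2, p3}}; |τ_{X×Y}| = 10.

Enumerate products U × V with U ∈ τ_X, V ∈ τ_Y (deduplicated):
  ∅ × ∅ = {} (∅)
  {34} × {p1} = {(34,p1)}
  {34} × {p1, p2} = {(34,p1), (34,p2)}
  {34, 35} × {p1} = {(34,p1), (35,p1)}
  {34} × {p1, p2, p3} = {(34,p1), (34,p2), (34,p3)}
  {34, 35} × {p1, p2} = {(34,p1), (34,p2), (35,p1), (35,p2)}
  {34, 35} × {p1, p2, p3} = {(34,p1), (34,p2), (34,p3), (35,p1), (35,p2), (35,p3)}
These 7 distinct sets form the basis B.
Close under arbitrary unions to get τ_{X×Y}; counting gives |τ_{X×Y}| = 10.


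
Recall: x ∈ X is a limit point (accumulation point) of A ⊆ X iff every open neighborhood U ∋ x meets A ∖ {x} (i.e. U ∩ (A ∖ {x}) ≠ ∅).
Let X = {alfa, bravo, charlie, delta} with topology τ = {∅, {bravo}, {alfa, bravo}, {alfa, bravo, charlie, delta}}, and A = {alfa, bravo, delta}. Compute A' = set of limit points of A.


A' = {alfa, charlie, delta}

For each x ∈ X, list the open sets U ∈ τ with x ∈ U, then check whether U ∩ (A ∖ {x}) ≠ ∅ for every such U.
  x = alfa: opens ∋ x are {alfa, bravo}, {alfa, bravo, charlie, delta}; each meets A ∖ {alfa}, so x IS a limit point.
  x = bravo: open {bravo} ∋ x has {bravo} ∩ (A ∖ {bravo}) = ∅, so x is NOT a limit point.
  x = charlie: opens ∋ x are {alfa, bravo, charlie, delta}; each meets A ∖ {charlie}, so x IS a limit point.
  x = delta: opens ∋ x are {alfa, bravo, charlie, delta}; each meets A ∖ {delta}, so x IS a limit point.
Collecting: A' = {alfa, charlie, delta}.


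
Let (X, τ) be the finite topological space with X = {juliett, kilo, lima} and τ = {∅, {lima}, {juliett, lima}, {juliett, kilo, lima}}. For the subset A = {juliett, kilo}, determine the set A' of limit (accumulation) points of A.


A' = {kilo}

For each x ∈ X, list the open sets U ∈ τ with x ∈ U, then check whether U ∩ (A ∖ {x}) ≠ ∅ for every such U.
  x = juliett: open {juliett, lima} ∋ x has {juliett, lima} ∩ (A ∖ {juliett}) = ∅, so x is NOT a limit point.
  x = kilo: opens ∋ x are {juliett, kilo, lima}; each meets A ∖ {kilo}, so x IS a limit point.
  x = lima: open {lima} ∋ x has {lima} ∩ (A ∖ {lima}) = ∅, so x is NOT a limit point.
Collecting: A' = {kilo}.


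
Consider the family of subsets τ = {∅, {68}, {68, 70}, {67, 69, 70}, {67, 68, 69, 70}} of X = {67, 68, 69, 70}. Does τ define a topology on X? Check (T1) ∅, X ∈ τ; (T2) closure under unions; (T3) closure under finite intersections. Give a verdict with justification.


τ is NOT a topology on X.

Axiom (T1): ∅ ∈ τ? Yes; X ∈ τ? Yes.
Axiom (T2/T3): check pairwise unions and intersections of members of τ.
Counterexample for (T3): {68, 70} ∩ {67, 69, 70} = {70} ∉ τ. Therefore τ is NOT a topology.


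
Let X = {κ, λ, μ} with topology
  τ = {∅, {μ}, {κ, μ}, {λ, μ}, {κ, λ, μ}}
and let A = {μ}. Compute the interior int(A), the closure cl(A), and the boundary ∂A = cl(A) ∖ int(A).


int(A) = {μ}, cl(A) = {κ, λ, μ}, ∂A = {κ, λ}.

Closed sets in (X, τ) are complements of opens:
  closed(X, τ) = {∅, {κ}, {λ}, {κ, λ}, {κ, λ, μ}}.
int(A) = ⋃ {U ∈ τ : U ⊆ A}. Opens contained in A: ∅, {μ}.
Taking the union of these: int(A) = {μ}.
cl(A) = ⋂ {C closed : A ⊆ C}. Closed sets containing A: {κ, λ, μ}.
Intersecting these: cl(A) = {κ, λ, μ}.
∂A = cl(A) ∖ int(A) = {κ, λ, μ} ∖ {μ} = {κ, λ}.


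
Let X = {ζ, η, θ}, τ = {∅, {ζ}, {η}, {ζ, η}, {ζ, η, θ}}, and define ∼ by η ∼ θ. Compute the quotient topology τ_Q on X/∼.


X/∼ = {[ζ], [η=θ]}; |τ_Q| = 3.

Equivalence classes: [ζ], [η=θ].
Quotient map π: X → X/∼ sends ζ ↦ [ζ], η ↦ [η=θ], θ ↦ [η=θ].
For each subset V ⊆ X/∼, compute π^{-1}(V) ⊆ X and check whether π^{-1}(V) ∈ τ. V is open in τ_Q iff π^{-1}(V) ∈ τ.
  V = {}: π^{-1}(V) = ∅ ∈ τ ✓.
  V = {[ζ]}: π^{-1}(V) = {ζ} ∈ τ ✓.
  V = {[η=θ]}: π^{-1}(V) = {η, θ} ∉ τ ✗.
  V = {[ζ], [η=θ]}: π^{-1}(V) = {ζ, η, θ} ∈ τ ✓.
Open sets in the quotient: τ_Q = {{}, {[ζ]}, {[ζ], [η=θ]}} (3 elements).


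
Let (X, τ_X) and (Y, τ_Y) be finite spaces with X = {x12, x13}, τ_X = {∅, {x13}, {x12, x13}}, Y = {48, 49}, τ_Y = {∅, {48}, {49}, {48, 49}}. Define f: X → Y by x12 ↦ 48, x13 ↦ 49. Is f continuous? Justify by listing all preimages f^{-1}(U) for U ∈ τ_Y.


f is NOT continuous.

Compute f^{-1}(U) for each U ∈ τ_Y:
  U = ∅: f^{-1}(U) = ∅ ∈ τ_X ✓.
  U = {48}: f^{-1}(U) = {x12} ∉ τ_X ✗.
  U = {49}: f^{-1}(U) = {x13} ∈ τ_X ✓.
  U = {48, 49}: f^{-1}(U) = {x12, x13} ∈ τ_X ✓.
Found U = {48} with f^{-1}(U) = {x12} not in τ_X. Therefore f is NOT continuous.


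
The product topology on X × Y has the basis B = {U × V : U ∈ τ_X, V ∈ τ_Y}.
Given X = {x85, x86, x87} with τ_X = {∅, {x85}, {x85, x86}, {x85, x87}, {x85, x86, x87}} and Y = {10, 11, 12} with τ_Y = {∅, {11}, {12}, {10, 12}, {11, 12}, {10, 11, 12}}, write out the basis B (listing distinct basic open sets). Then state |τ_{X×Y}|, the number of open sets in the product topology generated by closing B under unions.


Basis B = {∅ × ∅, {x85} × {11}, {x85} × {12}, {x85} × {10, 12}, {x85} × {11, 12}, {x85, x86} × {11}, {x85, x87} × {11}, {x85, x86} × {12}, {x85, x87} × {12}, {x85} × {10, 11, 12}, {x85, x86, x87} × {11}, {x85, x86, x87} × {12}, {x85, x86} × {10, 12}, {x85, x87} × {10, 12}, {x85, x86} × {11, 12}, {x85, x87} × {11, 12}, {x85, x86} × {10, 11, 12}, {x85, x87} × {10, 11, 12}, {x85, x86, x87} × {10, 12}, {x85, x86, x87} × {11, 12}, {x85, x86, x87} × {10, 11, 12}}; |τ_{X×Y}| = 70.

Enumerate products U × V with U ∈ τ_X, V ∈ τ_Y (deduplicated):
  ∅ × ∅ = {} (∅)
  {x85} × {11} = {(x85,11)}
  {x85} × {12} = {(x85,12)}
  {x85} × {10, 12} = {(x85,10), (x85,12)}
  {x85} × {11, 12} = {(x85,11), (x85,12)}
  {x85, x86} × {11} = {(x85,11), (x86,11)}
  {x85, x87} × {11} = {(x85,11), (x87,11)}
  {x85, x86} × {12} = {(x85,12), (x86,12)}
  {x85, x87} × {12} = {(x85,12), (x87,12)}
  {x85} × {10, 11, 12} = {(x85,10), (x85,11), (x85,12)}
  {x85, x86, x87} × {11} = {(x85,11), (x86,11), (x87,11)}
  {x85, x86, x87} × {12} = {(x85,12), (x86,12), (x87,12)}
  {x85, x86} × {10, 12} = {(x85,10), (x85,12), (x86,10), (x86,12)}
  {x85, x87} × {10, 12} = {(x85,10), (x85,12), (x87,10), (x87,12)}
  {x85, x86} × {11, 12} = {(x85,11), (x85,12), (x86,11), (x86,12)}
  {x85, x87} × {11, 12} = {(x85,11), (x85,12), (x87,11), (x87,12)}
  {x85, x86} × {10, 11, 12} = {(x85,10), (x85,11), (x85,12), (x86,10), (x86,11), (x86,12)}
  {x85, x87} × {10, 11, 12} = {(x85,10), (x85,11), (x85,12), (x87,10), (x87,11), (x87,12)}
  {x85, x86, x87} × {10, 12} = {(x85,10), (x85,12), (x86,10), (x86,12), (x87,10), (x87,12)}
  {x85, x86, x87} × {11, 12} = {(x85,11), (x85,12), (x86,11), (x86,12), (x87,11), (x87,12)}
  {x85, x86, x87} × {10, 11, 12} = {(x85,10), (x85,11), (x85,12), (x86,10), (x86,11), (x86,12), (x87,10), (x87,11), (x87,12)}
These 21 distinct sets form the basis B.
Close under arbitrary unions to get τ_{X×Y}; counting gives |τ_{X×Y}| = 70.


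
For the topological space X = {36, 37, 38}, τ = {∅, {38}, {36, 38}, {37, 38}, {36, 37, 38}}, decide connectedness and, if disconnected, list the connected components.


(X, τ) is connected.

Find clopen sets (U ∈ τ with X ∖ U ∈ τ):
  U = ∅, X ∖ U = {36, 37, 38} — both open, so U is clopen.
  U = {36, 37, 38}, X ∖ U = ∅ — both open, so U is clopen.
Only trivial clopens (∅ and X) exist, so (X, τ) is connected.
Compute connected components by grouping points that agree on all clopens:
  component: {36, 37, 38}


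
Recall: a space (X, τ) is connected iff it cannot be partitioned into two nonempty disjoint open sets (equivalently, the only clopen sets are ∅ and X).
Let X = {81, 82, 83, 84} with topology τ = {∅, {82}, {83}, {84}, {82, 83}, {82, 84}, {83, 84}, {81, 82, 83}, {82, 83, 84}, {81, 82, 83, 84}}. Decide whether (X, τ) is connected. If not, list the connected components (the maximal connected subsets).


(X, τ) is disconnected; components = [{84}, {81, 82, 83}].

Find clopen sets (U ∈ τ with X ∖ U ∈ τ):
  U = ∅, X ∖ U = {81, 82, 83, 84} — both open, so U is clopen.
  U = {84}, X ∖ U = {81, 82, 83} — both open, so U is clopen.
  U = {81, 82, 83}, X ∖ U = {84} — both open, so U is clopen.
  U = {81, 82, 83, 84}, X ∖ U = ∅ — both open, so U is clopen.
Nontrivial clopen(s) exist: e.g. {84}. So (X, τ) is disconnected.
Compute connected components by grouping points that agree on all clopens:
  component: {84}
  component: {81, 82, 83}


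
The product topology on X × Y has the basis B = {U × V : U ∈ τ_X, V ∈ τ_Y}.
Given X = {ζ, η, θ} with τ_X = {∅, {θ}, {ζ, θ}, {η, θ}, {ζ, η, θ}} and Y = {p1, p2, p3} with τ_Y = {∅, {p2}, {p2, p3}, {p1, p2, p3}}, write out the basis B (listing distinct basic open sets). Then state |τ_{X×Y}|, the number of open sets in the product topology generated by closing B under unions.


Basis B = {∅ × ∅, {θ} × {p2}, {ζ, θ} × {p2}, {η, θ} × {p2}, {θ} × {p2, p3}, {ζ, η, θ} × {p2}, {θ} × {p1, p2, p3}, {ζ, θ} × {p2, p3}, {η, θ} × {p2, p3}, {ζ, θ} × {p1, p2, p3}, {ζ, η, θ} × {p2, p3}, {η, θ} × {p1, p2, p3}, {ζ, η, θ} × {p1, p2, p3}}; |τ_{X×Y}| = 30.

Enumerate products U × V with U ∈ τ_X, V ∈ τ_Y (deduplicated):
  ∅ × ∅ = {} (∅)
  {θ} × {p2} = {(θ,p2)}
  {ζ, θ} × {p2} = {(ζ,p2), (θ,p2)}
  {η, θ} × {p2} = {(η,p2), (θ,p2)}
  {θ} × {p2, p3} = {(θ,p2), (θ,p3)}
  {ζ, η, θ} × {p2} = {(ζ,p2), (η,p2), (θ,p2)}
  {θ} × {p1, p2, p3} = {(θ,p1), (θ,p2), (θ,p3)}
  {ζ, θ} × {p2, p3} = {(ζ,p2), (ζ,p3), (θ,p2), (θ,p3)}
  {η, θ} × {p2, p3} = {(η,p2), (η,p3), (θ,p2), (θ,p3)}
  {ζ, θ} × {p1, p2, p3} = {(ζ,p1), (ζ,p2), (ζ,p3), (θ,p1), (θ,p2), (θ,p3)}
  {ζ, η, θ} × {p2, p3} = {(ζ,p2), (ζ,p3), (η,p2), (η,p3), (θ,p2), (θ,p3)}
  {η, θ} × {p1, p2, p3} = {(η,p1), (η,p2), (η,p3), (θ,p1), (θ,p2), (θ,p3)}
  {ζ, η, θ} × {p1, p2, p3} = {(ζ,p1), (ζ,p2), (ζ,p3), (η,p1), (η,p2), (η,p3), (θ,p1), (θ,p2), (θ,p3)}
These 13 distinct sets form the basis B.
Close under arbitrary unions to get τ_{X×Y}; counting gives |τ_{X×Y}| = 30.


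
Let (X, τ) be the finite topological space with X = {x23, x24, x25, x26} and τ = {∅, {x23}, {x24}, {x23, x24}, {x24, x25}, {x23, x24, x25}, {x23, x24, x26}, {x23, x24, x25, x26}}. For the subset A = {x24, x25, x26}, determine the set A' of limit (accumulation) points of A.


A' = {x25, x26}

For each x ∈ X, list the open sets U ∈ τ with x ∈ U, then check whether U ∩ (A ∖ {x}) ≠ ∅ for every such U.
  x = x23: open {x23} ∋ x has {x23} ∩ (A ∖ {x23}) = ∅, so x is NOT a limit point.
  x = x24: open {x24} ∋ x has {x24} ∩ (A ∖ {x24}) = ∅, so x is NOT a limit point.
  x = x25: opens ∋ x are {x24, x25}, {x23, x24, x25}, {x23, x24, x25, x26}; each meets A ∖ {x25}, so x IS a limit point.
  x = x26: opens ∋ x are {x23, x24, x26}, {x23, x24, x25, x26}; each meets A ∖ {x26}, so x IS a limit point.
Collecting: A' = {x25, x26}.


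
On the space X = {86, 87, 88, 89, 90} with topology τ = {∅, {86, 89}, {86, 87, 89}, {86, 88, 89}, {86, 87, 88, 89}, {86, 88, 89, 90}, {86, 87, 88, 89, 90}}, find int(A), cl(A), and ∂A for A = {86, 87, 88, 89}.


int(A) = {86, 87, 88, 89}, cl(A) = {86, 87, 88, 89, 90}, ∂A = {90}.

Closed sets in (X, τ) are complements of opens:
  closed(X, τ) = {∅, {87}, {90}, {87, 90}, {88, 90}, {87, 88, 90}, {86, 87, 88, 89, 90}}.
int(A) = ⋃ {U ∈ τ : U ⊆ A}. Opens contained in A: ∅, {86, 89}, {86, 87, 89}, {86, 88, 89}, {86, 87, 88, 89}.
Taking the union of these: int(A) = {86, 87, 88, 89}.
cl(A) = ⋂ {C closed : A ⊆ C}. Closed sets containing A: {86, 87, 88, 89, 90}.
Intersecting these: cl(A) = {86, 87, 88, 89, 90}.
∂A = cl(A) ∖ int(A) = {86, 87, 88, 89, 90} ∖ {86, 87, 88, 89} = {90}.


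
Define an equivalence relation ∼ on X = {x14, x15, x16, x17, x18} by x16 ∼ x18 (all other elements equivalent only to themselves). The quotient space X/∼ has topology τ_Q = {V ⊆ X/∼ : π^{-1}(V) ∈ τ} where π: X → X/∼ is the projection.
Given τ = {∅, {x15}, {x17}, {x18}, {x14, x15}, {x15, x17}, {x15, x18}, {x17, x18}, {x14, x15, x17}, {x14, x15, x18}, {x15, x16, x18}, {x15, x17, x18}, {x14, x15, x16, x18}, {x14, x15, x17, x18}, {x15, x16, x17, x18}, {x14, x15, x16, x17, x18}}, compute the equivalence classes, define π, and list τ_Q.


X/∼ = {[x14], [x15], [x16=x18], [x17]}; |τ_Q| = 10.

Equivalence classes: [x14], [x15], [x16=x18], [x17].
Quotient map π: X → X/∼ sends x14 ↦ [x14], x15 ↦ [x15], x16 ↦ [x16=x18], x17 ↦ [x17], x18 ↦ [x16=x18].
For each subset V ⊆ X/∼, compute π^{-1}(V) ⊆ X and check whether π^{-1}(V) ∈ τ. V is open in τ_Q iff π^{-1}(V) ∈ τ.
  V = {}: π^{-1}(V) = ∅ ∈ τ ✓.
  V = {[x14]}: π^{-1}(V) = {x14} ∉ τ ✗.
  V = {[x15]}: π^{-1}(V) = {x15} ∈ τ ✓.
  V = {[x14], [x15]}: π^{-1}(V) = {x14, x15} ∈ τ ✓.
  V = {[x16=x18]}: π^{-1}(V) = {x16, x18} ∉ τ ✗.
  V = {[x14], [x16=x18]}: π^{-1}(V) = {x14, x16, x18} ∉ τ ✗.
  V = {[x15], [x16=x18]}: π^{-1}(V) = {x15, x16, x18} ∈ τ ✓.
  V = {[x14], [x15], [x16=x18]}: π^{-1}(V) = {x14, x15, x16, x18} ∈ τ ✓.
  V = {[x17]}: π^{-1}(V) = {x17} ∈ τ ✓.
  V = {[x14], [x17]}: π^{-1}(V) = {x14, x17} ∉ τ ✗.
  V = {[x15], [x17]}: π^{-1}(V) = {x15, x17} ∈ τ ✓.
  V = {[x14], [x15], [x17]}: π^{-1}(V) = {x14, x15, x17} ∈ τ ✓.
  V = {[x16=x18], [x17]}: π^{-1}(V) = {x16, x17, x18} ∉ τ ✗.
  V = {[x14], [x16=x18], [x17]}: π^{-1}(V) = {x14, x16, x17, x18} ∉ τ ✗.
  V = {[x15], [x16=x18], [x17]}: π^{-1}(V) = {x15, x16, x17, x18} ∈ τ ✓.
  V = {[x14], [x15], [x16=x18], [x17]}: π^{-1}(V) = {x14, x15, x16, x17, x18} ∈ τ ✓.
Open sets in the quotient: τ_Q = {{}, {[x15]}, {[x14], [x15]}, {[x15], [x16=x18]}, {[x14], [x15], [x16=x18]}, {[x17]}, {[x15], [x17]}, {[x14], [x15], [x17]}, {[x15], [x16=x18], [x17]}, {[x14], [x15], [x16=x18], [x17]}} (10 elements).


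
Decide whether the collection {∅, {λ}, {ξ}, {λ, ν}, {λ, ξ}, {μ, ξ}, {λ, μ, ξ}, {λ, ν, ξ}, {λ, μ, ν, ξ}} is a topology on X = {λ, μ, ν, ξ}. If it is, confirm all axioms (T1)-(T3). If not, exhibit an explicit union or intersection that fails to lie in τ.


τ IS a topology on X.

Axiom (T1): ∅ ∈ τ? Yes; X ∈ τ? Yes.
Axiom (T2/T3): check pairwise unions and intersections of members of τ.
All pairwise intersections and unions checked — each lies in τ. Therefore τ satisfies (T1), (T2), (T3): it IS a topology on X.


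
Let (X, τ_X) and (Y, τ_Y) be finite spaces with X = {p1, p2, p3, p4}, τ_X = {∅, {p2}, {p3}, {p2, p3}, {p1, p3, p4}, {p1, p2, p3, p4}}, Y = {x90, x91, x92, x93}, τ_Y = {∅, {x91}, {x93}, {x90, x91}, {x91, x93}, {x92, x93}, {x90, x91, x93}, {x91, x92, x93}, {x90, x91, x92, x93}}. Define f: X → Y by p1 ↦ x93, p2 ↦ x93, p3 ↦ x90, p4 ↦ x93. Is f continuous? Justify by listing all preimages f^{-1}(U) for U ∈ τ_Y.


f is NOT continuous.

Compute f^{-1}(U) for each U ∈ τ_Y:
  U = ∅: f^{-1}(U) = ∅ ∈ τ_X ✓.
  U = {x91}: f^{-1}(U) = ∅ ∈ τ_X ✓.
  U = {x93}: f^{-1}(U) = {p1, p2, p4} ∉ τ_X ✗.
  U = {x90, x91}: f^{-1}(U) = {p3} ∈ τ_X ✓.
  U = {x91, x93}: f^{-1}(U) = {p1, p2, p4} ∉ τ_X ✗.
  U = {x92, x93}: f^{-1}(U) = {p1, p2, p4} ∉ τ_X ✗.
  U = {x90, x91, x93}: f^{-1}(U) = {p1, p2, p3, p4} ∈ τ_X ✓.
  U = {x91, x92, x93}: f^{-1}(U) = {p1, p2, p4} ∉ τ_X ✗.
  U = {x90, x91, x92, x93}: f^{-1}(U) = {p1, p2, p3, p4} ∈ τ_X ✓.
Found U = {x93} with f^{-1}(U) = {p1, p2, p4} not in τ_X. Therefore f is NOT continuous.


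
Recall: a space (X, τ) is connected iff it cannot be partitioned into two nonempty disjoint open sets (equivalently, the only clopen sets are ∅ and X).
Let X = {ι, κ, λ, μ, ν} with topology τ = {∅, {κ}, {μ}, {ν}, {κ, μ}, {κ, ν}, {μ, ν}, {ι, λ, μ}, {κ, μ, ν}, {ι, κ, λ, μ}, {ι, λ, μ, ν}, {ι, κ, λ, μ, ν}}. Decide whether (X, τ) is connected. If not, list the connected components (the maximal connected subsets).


(X, τ) is disconnected; components = [{κ}, {ν}, {ι, λ, μ}].

Find clopen sets (U ∈ τ with X ∖ U ∈ τ):
  U = ∅, X ∖ U = {ι, κ, λ, μ, ν} — both open, so U is clopen.
  U = {κ}, X ∖ U = {ι, λ, μ, ν} — both open, so U is clopen.
  U = {ν}, X ∖ U = {ι, κ, λ, μ} — both open, so U is clopen.
  U = {κ, ν}, X ∖ U = {ι, λ, μ} — both open, so U is clopen.
  U = {ι, λ, μ}, X ∖ U = {κ, ν} — both open, so U is clopen.
  U = {ι, κ, λ, μ}, X ∖ U = {ν} — both open, so U is clopen.
  U = {ι, λ, μ, ν}, X ∖ U = {κ} — both open, so U is clopen.
  U = {ι, κ, λ, μ, ν}, X ∖ U = ∅ — both open, so U is clopen.
Nontrivial clopen(s) exist: e.g. {ι, κ, λ, μ}. So (X, τ) is disconnected.
Compute connected components by grouping points that agree on all clopens:
  component: {κ}
  component: {ν}
  component: {ι, λ, μ}


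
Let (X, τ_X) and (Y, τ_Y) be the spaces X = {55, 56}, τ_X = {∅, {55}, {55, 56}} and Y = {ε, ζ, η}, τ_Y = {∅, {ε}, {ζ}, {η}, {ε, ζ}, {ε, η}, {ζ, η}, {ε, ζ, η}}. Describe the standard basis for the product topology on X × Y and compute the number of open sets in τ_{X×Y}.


Basis B = {∅ × ∅, {55} × {ε}, {55} × {ζ}, {55} × {η}, {55} × {ε, ζ}, {55} × {ε, η}, {55, 56} × {ε}, {55} × {ζ, η}, {55, 56} × {ζ}, {55, 56} × {η}, {55} × {ε, ζ, η}, {55, 56} × {ε, ζ}, {55, 56} × {ε, η}, {55, 56} × {ζ, η}, {55, 56} × {ε, ζ, η}}; |τ_{X×Y}| = 27.

Enumerate products U × V with U ∈ τ_X, V ∈ τ_Y (deduplicated):
  ∅ × ∅ = {} (∅)
  {55} × {ε} = {(55,ε)}
  {55} × {ζ} = {(55,ζ)}
  {55} × {η} = {(55,η)}
  {55} × {ε, ζ} = {(55,ε), (55,ζ)}
  {55} × {ε, η} = {(55,ε), (55,η)}
  {55, 56} × {ε} = {(55,ε), (56,ε)}
  {55} × {ζ, η} = {(55,ζ), (55,η)}
  {55, 56} × {ζ} = {(55,ζ), (56,ζ)}
  {55, 56} × {η} = {(55,η), (56,η)}
  {55} × {ε, ζ, η} = {(55,ε), (55,ζ), (55,η)}
  {55, 56} × {ε, ζ} = {(55,ε), (55,ζ), (56,ε), (56,ζ)}
  {55, 56} × {ε, η} = {(55,ε), (55,η), (56,ε), (56,η)}
  {55, 56} × {ζ, η} = {(55,ζ), (55,η), (56,ζ), (56,η)}
  {55, 56} × {ε, ζ, η} = {(55,ε), (55,ζ), (55,η), (56,ε), (56,ζ), (56,η)}
These 15 distinct sets form the basis B.
Close under arbitrary unions to get τ_{X×Y}; counting gives |τ_{X×Y}| = 27.


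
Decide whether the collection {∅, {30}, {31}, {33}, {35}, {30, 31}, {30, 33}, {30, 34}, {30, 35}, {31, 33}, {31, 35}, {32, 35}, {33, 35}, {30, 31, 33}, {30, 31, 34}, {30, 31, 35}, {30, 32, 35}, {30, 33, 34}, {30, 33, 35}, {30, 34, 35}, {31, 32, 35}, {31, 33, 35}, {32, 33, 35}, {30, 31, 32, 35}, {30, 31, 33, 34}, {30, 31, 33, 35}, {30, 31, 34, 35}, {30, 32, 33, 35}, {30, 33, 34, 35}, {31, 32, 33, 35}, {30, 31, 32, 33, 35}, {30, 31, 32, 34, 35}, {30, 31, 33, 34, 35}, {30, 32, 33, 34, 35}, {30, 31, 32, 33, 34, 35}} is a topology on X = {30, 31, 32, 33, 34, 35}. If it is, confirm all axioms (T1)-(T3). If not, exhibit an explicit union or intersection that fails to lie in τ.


τ is NOT a topology on X.

Axiom (T1): ∅ ∈ τ? Yes; X ∈ τ? Yes.
Axiom (T2/T3): check pairwise unions and intersections of members of τ.
Counterexample for (T2): {30, 34} ∪ {32, 35} = {30, 32, 34, 35} ∉ τ. Therefore τ is NOT a topology.


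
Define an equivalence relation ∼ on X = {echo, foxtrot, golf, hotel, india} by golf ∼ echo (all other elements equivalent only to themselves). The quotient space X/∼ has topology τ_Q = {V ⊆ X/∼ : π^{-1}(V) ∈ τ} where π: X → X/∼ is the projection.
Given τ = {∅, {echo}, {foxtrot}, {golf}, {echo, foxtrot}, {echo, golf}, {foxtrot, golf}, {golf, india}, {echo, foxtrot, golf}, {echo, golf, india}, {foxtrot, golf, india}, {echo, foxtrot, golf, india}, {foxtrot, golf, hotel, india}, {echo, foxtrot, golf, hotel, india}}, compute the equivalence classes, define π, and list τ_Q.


X/∼ = {[echo=golf], [foxtrot], [hotel], [india]}; |τ_Q| = 7.

Equivalence classes: [echo=golf], [foxtrot], [hotel], [india].
Quotient map π: X → X/∼ sends echo ↦ [echo=golf], foxtrot ↦ [foxtrot], golf ↦ [echo=golf], hotel ↦ [hotel], india ↦ [india].
For each subset V ⊆ X/∼, compute π^{-1}(V) ⊆ X and check whether π^{-1}(V) ∈ τ. V is open in τ_Q iff π^{-1}(V) ∈ τ.
  V = {}: π^{-1}(V) = ∅ ∈ τ ✓.
  V = {[echo=golf]}: π^{-1}(V) = {echo, golf} ∈ τ ✓.
  V = {[foxtrot]}: π^{-1}(V) = {foxtrot} ∈ τ ✓.
  V = {[echo=golf], [foxtrot]}: π^{-1}(V) = {echo, foxtrot, golf} ∈ τ ✓.
  V = {[hotel]}: π^{-1}(V) = {hotel} ∉ τ ✗.
  V = {[echo=golf], [hotel]}: π^{-1}(V) = {echo, golf, hotel} ∉ τ ✗.
  V = {[foxtrot], [hotel]}: π^{-1}(V) = {foxtrot, hotel} ∉ τ ✗.
  V = {[echo=golf], [foxtrot], [hotel]}: π^{-1}(V) = {echo, foxtrot, golf, hotel} ∉ τ ✗.
  V = {[india]}: π^{-1}(V) = {india} ∉ τ ✗.
  V = {[echo=golf], [india]}: π^{-1}(V) = {echo, golf, india} ∈ τ ✓.
  V = {[foxtrot], [india]}: π^{-1}(V) = {foxtrot, india} ∉ τ ✗.
  V = {[echo=golf], [foxtrot], [india]}: π^{-1}(V) = {echo, foxtrot, golf, india} ∈ τ ✓.
  V = {[hotel], [india]}: π^{-1}(V) = {hotel, india} ∉ τ ✗.
  V = {[echo=golf], [hotel], [india]}: π^{-1}(V) = {echo, golf, hotel, india} ∉ τ ✗.
  V = {[foxtrot], [hotel], [india]}: π^{-1}(V) = {foxtrot, hotel, india} ∉ τ ✗.
  V = {[echo=golf], [foxtrot], [hotel], [india]}: π^{-1}(V) = {echo, foxtrot, golf, hotel, india} ∈ τ ✓.
Open sets in the quotient: τ_Q = {{}, {[echo=golf]}, {[foxtrot]}, {[echo=golf], [foxtrot]}, {[echo=golf], [india]}, {[echo=golf], [foxtrot], [india]}, {[echo=golf], [foxtrot], [hotel], [india]}} (7 elements).


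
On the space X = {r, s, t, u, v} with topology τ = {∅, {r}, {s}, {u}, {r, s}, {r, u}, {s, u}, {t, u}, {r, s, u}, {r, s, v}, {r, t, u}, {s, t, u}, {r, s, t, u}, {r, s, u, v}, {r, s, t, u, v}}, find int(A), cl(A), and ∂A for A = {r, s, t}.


int(A) = {r, s}, cl(A) = {r, s, t, v}, ∂A = {t, v}.

Closed sets in (X, τ) are complements of opens:
  closed(X, τ) = {∅, {t}, {v}, {r, v}, {s, v}, {t, u}, {t, v}, {r, s, v}, {r, t, v}, {s, t, v}, {t, u, v}, {r, s, t, v}, {r, t, u, v}, {s, t, u, v}, {r, s, t, u, v}}.
int(A) = ⋃ {U ∈ τ : U ⊆ A}. Opens contained in A: ∅, {r}, {s}, {r, s}.
Taking the union of these: int(A) = {r, s}.
cl(A) = ⋂ {C closed : A ⊆ C}. Closed sets containing A: {r, s, t, v}, {r, s, t, u, v}.
Intersecting these: cl(A) = {r, s, t, v}.
∂A = cl(A) ∖ int(A) = {r, s, t, v} ∖ {r, s} = {t, v}.


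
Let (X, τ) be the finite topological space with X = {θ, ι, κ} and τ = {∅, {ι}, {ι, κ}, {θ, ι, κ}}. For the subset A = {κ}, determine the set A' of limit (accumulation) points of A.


A' = {θ}

For each x ∈ X, list the open sets U ∈ τ with x ∈ U, then check whether U ∩ (A ∖ {x}) ≠ ∅ for every such U.
  x = θ: opens ∋ x are {θ, ι, κ}; each meets A ∖ {θ}, so x IS a limit point.
  x = ι: open {ι} ∋ x has {ι} ∩ (A ∖ {ι}) = ∅, so x is NOT a limit point.
  x = κ: open {ι, κ} ∋ x has {ι, κ} ∩ (A ∖ {κ}) = ∅, so x is NOT a limit point.
Collecting: A' = {θ}.


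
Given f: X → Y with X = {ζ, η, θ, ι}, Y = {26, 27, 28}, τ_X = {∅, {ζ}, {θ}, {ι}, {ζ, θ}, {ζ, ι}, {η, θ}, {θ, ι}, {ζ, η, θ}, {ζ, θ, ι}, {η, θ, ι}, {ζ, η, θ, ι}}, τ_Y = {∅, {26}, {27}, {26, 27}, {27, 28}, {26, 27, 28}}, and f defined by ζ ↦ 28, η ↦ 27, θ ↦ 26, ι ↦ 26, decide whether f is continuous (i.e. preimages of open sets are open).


f is NOT continuous.

Compute f^{-1}(U) for each U ∈ τ_Y:
  U = ∅: f^{-1}(U) = ∅ ∈ τ_X ✓.
  U = {26}: f^{-1}(U) = {θ, ι} ∈ τ_X ✓.
  U = {27}: f^{-1}(U) = {η} ∉ τ_X ✗.
  U = {26, 27}: f^{-1}(U) = {η, θ, ι} ∈ τ_X ✓.
  U = {27, 28}: f^{-1}(U) = {ζ, η} ∉ τ_X ✗.
  U = {26, 27, 28}: f^{-1}(U) = {ζ, η, θ, ι} ∈ τ_X ✓.
Found U = {27} with f^{-1}(U) = {η} not in τ_X. Therefore f is NOT continuous.


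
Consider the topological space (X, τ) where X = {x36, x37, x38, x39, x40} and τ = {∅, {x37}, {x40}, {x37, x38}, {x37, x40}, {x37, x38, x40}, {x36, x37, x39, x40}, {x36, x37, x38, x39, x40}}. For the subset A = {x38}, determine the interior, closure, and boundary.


int(A) = ∅, cl(A) = {x38}, ∂A = {x38}.

Closed sets in (X, τ) are complements of opens:
  closed(X, τ) = {∅, {x38}, {x36, x39}, {x36, x38, x39}, {x36, x39, x40}, {x36, x37, x38, x39}, {x36, x38, x39, x40}, {x36, x37, x38, x39, x40}}.
int(A) = ⋃ {U ∈ τ : U ⊆ A}. Opens contained in A: ∅.
Taking the union of these: int(A) = ∅.
cl(A) = ⋂ {C closed : A ⊆ C}. Closed sets containing A: {x38}, {x36, x38, x39}, {x36, x37, x38, x39}, {x36, x38, x39, x40}, {x36, x37, x38, x39, x40}.
Intersecting these: cl(A) = {x38}.
∂A = cl(A) ∖ int(A) = {x38} ∖ ∅ = {x38}.
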